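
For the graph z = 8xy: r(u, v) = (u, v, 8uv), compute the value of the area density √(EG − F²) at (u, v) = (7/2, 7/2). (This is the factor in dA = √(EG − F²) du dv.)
√(EG − F²)|_{(7/2, 7/2)} = sqrt(1569)

E = 64*v^2 + 1, F = 64*u*v, G = 64*u^2 + 1, so EG − F² = 64*u^2 + 64*v^2 + 1. Taking the positive square root: √(EG − F²) = sqrt(64*u^2 + 64*v^2 + 1). At (u, v) = (7/2, 7/2): sqrt(1569).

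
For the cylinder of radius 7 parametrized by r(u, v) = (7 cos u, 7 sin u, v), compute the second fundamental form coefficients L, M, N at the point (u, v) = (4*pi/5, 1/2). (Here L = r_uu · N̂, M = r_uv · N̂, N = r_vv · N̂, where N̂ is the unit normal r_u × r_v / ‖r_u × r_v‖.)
L = -7;  M = 0;  N = 0

Compute the unit normal N̂(u, v) = (cos(u), sin(u), 0), and the second partials r_uu, r_uv, r_vv. Take dot products:
  L(u, v) = r_uu · N̂ = -7,
  M(u, v) = r_uv · N̂ = 0,
  N(u, v) = r_vv · N̂ = 0.
Evaluating at (u, v) = (4*pi/5, 1/2):
  L = -7, M = 0, N = 0.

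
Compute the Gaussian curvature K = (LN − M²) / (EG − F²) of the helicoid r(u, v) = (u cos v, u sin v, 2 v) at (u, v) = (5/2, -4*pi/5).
K = -64/1681

Coefficients of the first fundamental form: E = 1, F = 0, G = u^2 + 4.
Coefficients of the second fundamental form: L = 0, M = -2/sqrt(u^2 + 4), N = 0.
Assemble K = (LN − M²)/(EG − F²) = -4/(u^2 + 4)^2. At (u, v) = (5/2, -4*pi/5): K = -64/1681.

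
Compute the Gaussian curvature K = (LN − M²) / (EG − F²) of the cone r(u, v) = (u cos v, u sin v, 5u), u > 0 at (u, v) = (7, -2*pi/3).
K = 0

Coefficients of the first fundamental form: E = 26, F = 0, G = u^2.
Coefficients of the second fundamental form: L = 0, M = 0, N = 5*sqrt(26)*u^2/(26*Abs(u)).
Assemble K = (LN − M²)/(EG − F²) = 0. At (u, v) = (7, -2*pi/3): K = 0.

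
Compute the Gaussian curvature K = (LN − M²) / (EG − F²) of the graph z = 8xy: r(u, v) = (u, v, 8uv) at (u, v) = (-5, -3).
K = -64/4739329

Coefficients of the first fundamental form: E = 64*v^2 + 1, F = 64*u*v, G = 64*u^2 + 1.
Coefficients of the second fundamental form: L = 0, M = 8/sqrt(64*u^2 + 64*v^2 + 1), N = 0.
Assemble K = (LN − M²)/(EG − F²) = -64/(4096*u^4 + 8192*u^2*v^2 + 128*u^2 + 4096*v^4 + 128*v^2 + 1). At (u, v) = (-5, -3): K = -64/4739329.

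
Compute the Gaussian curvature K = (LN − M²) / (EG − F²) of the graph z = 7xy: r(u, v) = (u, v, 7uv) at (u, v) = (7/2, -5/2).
K = -196/3294225

Coefficients of the first fundamental form: E = 49*v^2 + 1, F = 49*u*v, G = 49*u^2 + 1.
Coefficients of the second fundamental form: L = 0, M = 7/sqrt(49*u^2 + 49*v^2 + 1), N = 0.
Assemble K = (LN − M²)/(EG − F²) = -49/(2401*u^4 + 4802*u^2*v^2 + 98*u^2 + 2401*v^4 + 98*v^2 + 1). At (u, v) = (7/2, -5/2): K = -196/3294225.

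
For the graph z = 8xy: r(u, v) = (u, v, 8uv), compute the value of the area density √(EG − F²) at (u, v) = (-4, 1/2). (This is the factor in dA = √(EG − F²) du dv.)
√(EG − F²)|_{(-4, 1/2)} = sqrt(1041)

E = 64*v^2 + 1, F = 64*u*v, G = 64*u^2 + 1, so EG − F² = 64*u^2 + 64*v^2 + 1. Taking the positive square root: √(EG − F²) = sqrt(64*u^2 + 64*v^2 + 1). At (u, v) = (-4, 1/2): sqrt(1041).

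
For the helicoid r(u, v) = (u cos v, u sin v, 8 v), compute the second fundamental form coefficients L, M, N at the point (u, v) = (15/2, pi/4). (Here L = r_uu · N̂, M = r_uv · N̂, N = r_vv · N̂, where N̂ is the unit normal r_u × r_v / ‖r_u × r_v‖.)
L = 0;  M = -16*sqrt(481)/481;  N = 0

Compute the unit normal N̂(u, v) = (8*sin(v)/sqrt(u^2 + 64), -8*cos(v)/sqrt(u^2 + 64), u/sqrt(u^2 + 64)), and the second partials r_uu, r_uv, r_vv. Take dot products:
  L(u, v) = r_uu · N̂ = 0,
  M(u, v) = r_uv · N̂ = -8/sqrt(u^2 + 64),
  N(u, v) = r_vv · N̂ = 0.
Evaluating at (u, v) = (15/2, pi/4):
  L = 0, M = -16*sqrt(481)/481, N = 0.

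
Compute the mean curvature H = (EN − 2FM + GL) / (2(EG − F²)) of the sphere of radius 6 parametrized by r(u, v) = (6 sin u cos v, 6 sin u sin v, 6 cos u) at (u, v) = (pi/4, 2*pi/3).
H = -1/6

With E = 36, F = 0, G = 36*sin(u)^2, L = -6*sin(u)/Abs(sin(u)), M = 0, N = -6*sin(u)^3/Abs(sin(u)), assemble
  H = (EN − 2FM + GL) / (2(EG − F²)) = -sin(u)/(6*Abs(sin(u))).
At (u, v) = (pi/4, 2*pi/3): H = -1/6.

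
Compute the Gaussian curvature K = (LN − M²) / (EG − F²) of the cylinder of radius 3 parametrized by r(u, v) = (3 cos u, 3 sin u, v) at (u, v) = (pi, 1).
K = 0

Coefficients of the first fundamental form: E = 9, F = 0, G = 1.
Coefficients of the second fundamental form: L = -3, M = 0, N = 0.
Assemble K = (LN − M²)/(EG − F²) = 0. At (u, v) = (pi, 1): K = 0.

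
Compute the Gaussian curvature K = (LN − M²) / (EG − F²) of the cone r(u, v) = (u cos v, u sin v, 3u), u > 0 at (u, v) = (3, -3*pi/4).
K = 0

Coefficients of the first fundamental form: E = 10, F = 0, G = u^2.
Coefficients of the second fundamental form: L = 0, M = 0, N = 3*sqrt(10)*u^2/(10*Abs(u)).
Assemble K = (LN − M²)/(EG − F²) = 0. At (u, v) = (3, -3*pi/4): K = 0.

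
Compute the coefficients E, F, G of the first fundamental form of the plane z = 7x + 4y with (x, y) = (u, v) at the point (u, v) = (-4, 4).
E = 50;  F = 28;  G = 17

Partials: r_u = (1, 0, 7), r_v = (0, 1, 4). As functions of (u, v):
  E = r_u · r_u = 50,
  F = r_u · r_v = 28,
  G = r_v · r_v = 17.
Evaluating at (u, v) = (-4, 4): E = 50, F = 28, G = 17.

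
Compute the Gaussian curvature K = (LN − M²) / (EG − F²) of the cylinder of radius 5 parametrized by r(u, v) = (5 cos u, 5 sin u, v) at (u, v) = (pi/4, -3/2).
K = 0

Coefficients of the first fundamental form: E = 25, F = 0, G = 1.
Coefficients of the second fundamental form: L = -5, M = 0, N = 0.
Assemble K = (LN − M²)/(EG − F²) = 0. At (u, v) = (pi/4, -3/2): K = 0.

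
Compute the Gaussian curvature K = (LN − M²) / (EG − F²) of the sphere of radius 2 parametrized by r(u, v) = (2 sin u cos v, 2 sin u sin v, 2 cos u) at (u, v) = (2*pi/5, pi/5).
K = 1/4

Coefficients of the first fundamental form: E = 4, F = 0, G = 4*sin(u)^2.
Coefficients of the second fundamental form: L = -2*sin(u)/Abs(sin(u)), M = 0, N = -2*sin(u)^3/Abs(sin(u)).
Assemble K = (LN − M²)/(EG − F²) = 1/4. At (u, v) = (2*pi/5, pi/5): K = 1/4.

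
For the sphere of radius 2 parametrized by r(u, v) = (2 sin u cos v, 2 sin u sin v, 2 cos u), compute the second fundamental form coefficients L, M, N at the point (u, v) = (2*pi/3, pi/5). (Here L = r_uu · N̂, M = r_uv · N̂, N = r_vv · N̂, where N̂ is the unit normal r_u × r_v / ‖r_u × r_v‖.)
L = -2;  M = 0;  N = -3/2

Compute the unit normal N̂(u, v) = (sin(u)^2*cos(v)/Abs(sin(u)), sin(u)^2*sin(v)/Abs(sin(u)), sin(2*u)/(2*Abs(sin(u)))), and the second partials r_uu, r_uv, r_vv. Take dot products:
  L(u, v) = r_uu · N̂ = -2*sin(u)/Abs(sin(u)),
  M(u, v) = r_uv · N̂ = 0,
  N(u, v) = r_vv · N̂ = -2*sin(u)^3/Abs(sin(u)).
Evaluating at (u, v) = (2*pi/3, pi/5):
  L = -2, M = 0, N = -3/2.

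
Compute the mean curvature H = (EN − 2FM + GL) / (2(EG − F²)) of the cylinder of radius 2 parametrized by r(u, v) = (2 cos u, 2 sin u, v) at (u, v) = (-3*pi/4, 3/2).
H = -1/4

With E = 4, F = 0, G = 1, L = -2, M = 0, N = 0, assemble
  H = (EN − 2FM + GL) / (2(EG − F²)) = -1/4.
At (u, v) = (-3*pi/4, 3/2): H = -1/4.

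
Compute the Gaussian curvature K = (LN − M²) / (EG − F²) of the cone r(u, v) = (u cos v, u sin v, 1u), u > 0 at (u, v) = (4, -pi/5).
K = 0

Coefficients of the first fundamental form: E = 2, F = 0, G = u^2.
Coefficients of the second fundamental form: L = 0, M = 0, N = sqrt(2)*u^2/(2*Abs(u)).
Assemble K = (LN − M²)/(EG − F²) = 0. At (u, v) = (4, -pi/5): K = 0.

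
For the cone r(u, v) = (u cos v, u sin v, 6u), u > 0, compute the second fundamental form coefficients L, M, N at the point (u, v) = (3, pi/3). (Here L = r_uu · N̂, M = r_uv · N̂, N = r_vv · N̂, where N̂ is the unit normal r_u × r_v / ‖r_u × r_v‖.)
L = 0;  M = 0;  N = 18*sqrt(37)/37

Compute the unit normal N̂(u, v) = (-6*sqrt(37)*u*cos(v)/(37*Abs(u)), -6*sqrt(37)*u*sin(v)/(37*Abs(u)), sqrt(37)*u/(37*Abs(u))), and the second partials r_uu, r_uv, r_vv. Take dot products:
  L(u, v) = r_uu · N̂ = 0,
  M(u, v) = r_uv · N̂ = 0,
  N(u, v) = r_vv · N̂ = 6*sqrt(37)*u^2/(37*Abs(u)).
Evaluating at (u, v) = (3, pi/3):
  L = 0, M = 0, N = 18*sqrt(37)/37.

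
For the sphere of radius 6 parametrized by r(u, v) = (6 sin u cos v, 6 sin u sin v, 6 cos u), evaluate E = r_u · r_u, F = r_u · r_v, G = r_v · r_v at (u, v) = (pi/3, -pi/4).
E = 36;  F = 0;  G = 27

Partials: r_u = (6*cos(u)*cos(v), 6*sin(v)*cos(u), -6*sin(u)), r_v = (-6*sin(u)*sin(v), 6*sin(u)*cos(v), 0). As functions of (u, v):
  E = r_u · r_u = 36,
  F = r_u · r_v = 0,
  G = r_v · r_v = 36*sin(u)^2.
Evaluating at (u, v) = (pi/3, -pi/4): E = 36, F = 0, G = 27.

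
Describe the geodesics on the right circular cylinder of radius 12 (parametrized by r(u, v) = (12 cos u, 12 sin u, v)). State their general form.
The cylinder is flat (K = 0) and locally isometric to the plane via the development (u, v) ↦ (12 u, v). Geodesics are the pre-images of straight lines: circles (v constant), vertical lines (u constant), and helices (v = c · u + d) for constants c, d.

A right cylinder has E = 12², F = 0, G = 1, so EG − F² = 12², and L = −12, M = N = 0, giving K = (LN − M²)/(EG − F²) = 0 everywhere. A flat surface is locally isometric to the Euclidean plane via the map (u, v) ↦ (12 u, v). Straight lines in the (x̃, ỹ) plane pull back to: (a) horizontal circles (v = const), (b) vertical generators (u = const), and (c) helices (12 u tan θ = v, i.e. v = c · u + d).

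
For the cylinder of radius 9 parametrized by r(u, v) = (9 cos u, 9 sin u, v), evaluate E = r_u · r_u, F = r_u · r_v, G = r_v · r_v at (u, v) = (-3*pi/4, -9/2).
E = 81;  F = 0;  G = 1

Partials: r_u = (-9*sin(u), 9*cos(u), 0), r_v = (0, 0, 1). As functions of (u, v):
  E = r_u · r_u = 81,
  F = r_u · r_v = 0,
  G = r_v · r_v = 1.
Evaluating at (u, v) = (-3*pi/4, -9/2): E = 81, F = 0, G = 1.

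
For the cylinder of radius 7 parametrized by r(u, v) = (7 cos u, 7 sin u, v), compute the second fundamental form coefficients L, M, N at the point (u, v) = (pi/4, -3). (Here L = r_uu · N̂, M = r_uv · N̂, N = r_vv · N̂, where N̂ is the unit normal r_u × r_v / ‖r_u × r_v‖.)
L = -7;  M = 0;  N = 0

Compute the unit normal N̂(u, v) = (cos(u), sin(u), 0), and the second partials r_uu, r_uv, r_vv. Take dot products:
  L(u, v) = r_uu · N̂ = -7,
  M(u, v) = r_uv · N̂ = 0,
  N(u, v) = r_vv · N̂ = 0.
Evaluating at (u, v) = (pi/4, -3):
  L = -7, M = 0, N = 0.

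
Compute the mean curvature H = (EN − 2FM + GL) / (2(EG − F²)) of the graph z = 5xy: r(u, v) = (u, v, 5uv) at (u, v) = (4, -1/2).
H = 2000*sqrt(181)/884547

With E = 25*v^2 + 1, F = 25*u*v, G = 25*u^2 + 1, L = 0, M = 5/sqrt(25*u^2 + 25*v^2 + 1), N = 0, assemble
  H = (EN − 2FM + GL) / (2(EG − F²)) = -125*u*v/(25*u^2 + 25*v^2 + 1)^(3/2).
At (u, v) = (4, -1/2): H = 2000*sqrt(181)/884547.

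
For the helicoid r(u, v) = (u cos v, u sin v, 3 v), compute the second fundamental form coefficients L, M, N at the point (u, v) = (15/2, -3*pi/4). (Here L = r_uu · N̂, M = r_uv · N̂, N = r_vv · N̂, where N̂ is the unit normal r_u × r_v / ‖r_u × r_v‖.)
L = 0;  M = -2*sqrt(29)/29;  N = 0

Compute the unit normal N̂(u, v) = (3*sin(v)/sqrt(u^2 + 9), -3*cos(v)/sqrt(u^2 + 9), u/sqrt(u^2 + 9)), and the second partials r_uu, r_uv, r_vv. Take dot products:
  L(u, v) = r_uu · N̂ = 0,
  M(u, v) = r_uv · N̂ = -3/sqrt(u^2 + 9),
  N(u, v) = r_vv · N̂ = 0.
Evaluating at (u, v) = (15/2, -3*pi/4):
  L = 0, M = -2*sqrt(29)/29, N = 0.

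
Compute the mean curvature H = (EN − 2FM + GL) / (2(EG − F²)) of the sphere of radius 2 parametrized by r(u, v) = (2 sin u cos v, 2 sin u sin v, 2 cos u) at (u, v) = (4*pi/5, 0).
H = -1/2

With E = 4, F = 0, G = 4*sin(u)^2, L = -2*sin(u)/Abs(sin(u)), M = 0, N = -2*sin(u)^3/Abs(sin(u)), assemble
  H = (EN − 2FM + GL) / (2(EG − F²)) = -sin(u)/(2*Abs(sin(u))).
At (u, v) = (4*pi/5, 0): H = -1/2.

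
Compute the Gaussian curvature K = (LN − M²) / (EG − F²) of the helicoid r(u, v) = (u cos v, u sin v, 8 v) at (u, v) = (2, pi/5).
K = -4/289

Coefficients of the first fundamental form: E = 1, F = 0, G = u^2 + 64.
Coefficients of the second fundamental form: L = 0, M = -8/sqrt(u^2 + 64), N = 0.
Assemble K = (LN − M²)/(EG − F²) = -64/(u^2 + 64)^2. At (u, v) = (2, pi/5): K = -4/289.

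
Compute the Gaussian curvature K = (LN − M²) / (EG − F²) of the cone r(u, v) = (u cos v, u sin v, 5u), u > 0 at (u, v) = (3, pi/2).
K = 0

Coefficients of the first fundamental form: E = 26, F = 0, G = u^2.
Coefficients of the second fundamental form: L = 0, M = 0, N = 5*sqrt(26)*u^2/(26*Abs(u)).
Assemble K = (LN − M²)/(EG − F²) = 0. At (u, v) = (3, pi/2): K = 0.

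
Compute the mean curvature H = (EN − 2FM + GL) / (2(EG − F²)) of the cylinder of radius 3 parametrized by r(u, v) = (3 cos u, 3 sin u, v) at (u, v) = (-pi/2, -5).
H = -1/6

With E = 9, F = 0, G = 1, L = -3, M = 0, N = 0, assemble
  H = (EN − 2FM + GL) / (2(EG − F²)) = -1/6.
At (u, v) = (-pi/2, -5): H = -1/6.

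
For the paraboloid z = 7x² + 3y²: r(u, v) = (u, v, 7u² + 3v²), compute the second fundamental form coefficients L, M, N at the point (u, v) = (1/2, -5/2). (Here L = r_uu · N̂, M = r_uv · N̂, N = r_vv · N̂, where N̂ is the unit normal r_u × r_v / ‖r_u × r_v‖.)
L = 14*sqrt(11)/55;  M = 0;  N = 6*sqrt(11)/55

Compute the unit normal N̂(u, v) = (-14*u/sqrt(196*u^2 + 36*v^2 + 1), -6*v/sqrt(196*u^2 + 36*v^2 + 1), 1/sqrt(196*u^2 + 36*v^2 + 1)), and the second partials r_uu, r_uv, r_vv. Take dot products:
  L(u, v) = r_uu · N̂ = 14/sqrt(196*u^2 + 36*v^2 + 1),
  M(u, v) = r_uv · N̂ = 0,
  N(u, v) = r_vv · N̂ = 6/sqrt(196*u^2 + 36*v^2 + 1).
Evaluating at (u, v) = (1/2, -5/2):
  L = 14*sqrt(11)/55, M = 0, N = 6*sqrt(11)/55.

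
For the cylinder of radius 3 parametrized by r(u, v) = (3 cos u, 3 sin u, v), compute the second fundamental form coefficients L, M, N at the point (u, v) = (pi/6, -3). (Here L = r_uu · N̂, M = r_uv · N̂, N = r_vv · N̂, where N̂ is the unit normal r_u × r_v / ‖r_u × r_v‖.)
L = -3;  M = 0;  N = 0

Compute the unit normal N̂(u, v) = (cos(u), sin(u), 0), and the second partials r_uu, r_uv, r_vv. Take dot products:
  L(u, v) = r_uu · N̂ = -3,
  M(u, v) = r_uv · N̂ = 0,
  N(u, v) = r_vv · N̂ = 0.
Evaluating at (u, v) = (pi/6, -3):
  L = -3, M = 0, N = 0.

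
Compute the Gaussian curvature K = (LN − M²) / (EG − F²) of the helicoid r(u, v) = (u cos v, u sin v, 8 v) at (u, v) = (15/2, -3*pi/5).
K = -1024/231361

Coefficients of the first fundamental form: E = 1, F = 0, G = u^2 + 64.
Coefficients of the second fundamental form: L = 0, M = -8/sqrt(u^2 + 64), N = 0.
Assemble K = (LN − M²)/(EG − F²) = -64/(u^2 + 64)^2. At (u, v) = (15/2, -3*pi/5): K = -1024/231361.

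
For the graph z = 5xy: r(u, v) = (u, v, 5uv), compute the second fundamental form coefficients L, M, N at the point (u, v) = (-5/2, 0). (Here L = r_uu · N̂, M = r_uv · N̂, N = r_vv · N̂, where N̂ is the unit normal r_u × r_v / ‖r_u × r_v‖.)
L = 0;  M = 10*sqrt(629)/629;  N = 0

Compute the unit normal N̂(u, v) = (-5*v/sqrt(25*u^2 + 25*v^2 + 1), -5*u/sqrt(25*u^2 + 25*v^2 + 1), 1/sqrt(25*u^2 + 25*v^2 + 1)), and the second partials r_uu, r_uv, r_vv. Take dot products:
  L(u, v) = r_uu · N̂ = 0,
  M(u, v) = r_uv · N̂ = 5/sqrt(25*u^2 + 25*v^2 + 1),
  N(u, v) = r_vv · N̂ = 0.
Evaluating at (u, v) = (-5/2, 0):
  L = 0, M = 10*sqrt(629)/629, N = 0.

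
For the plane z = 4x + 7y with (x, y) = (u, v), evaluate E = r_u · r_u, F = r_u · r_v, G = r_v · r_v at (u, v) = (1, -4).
E = 17;  F = 28;  G = 50

Partials: r_u = (1, 0, 4), r_v = (0, 1, 7). As functions of (u, v):
  E = r_u · r_u = 17,
  F = r_u · r_v = 28,
  G = r_v · r_v = 50.
Evaluating at (u, v) = (1, -4): E = 17, F = 28, G = 50.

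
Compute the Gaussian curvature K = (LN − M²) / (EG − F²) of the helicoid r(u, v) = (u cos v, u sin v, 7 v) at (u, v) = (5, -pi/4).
K = -49/5476

Coefficients of the first fundamental form: E = 1, F = 0, G = u^2 + 49.
Coefficients of the second fundamental form: L = 0, M = -7/sqrt(u^2 + 49), N = 0.
Assemble K = (LN − M²)/(EG − F²) = -49/(u^2 + 49)^2. At (u, v) = (5, -pi/4): K = -49/5476.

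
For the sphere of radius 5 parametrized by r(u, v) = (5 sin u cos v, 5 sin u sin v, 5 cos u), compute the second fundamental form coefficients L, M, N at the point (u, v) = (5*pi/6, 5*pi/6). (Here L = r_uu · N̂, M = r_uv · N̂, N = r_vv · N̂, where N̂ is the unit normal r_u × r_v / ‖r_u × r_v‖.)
L = -5;  M = 0;  N = -5/4

Compute the unit normal N̂(u, v) = (sin(u)^2*cos(v)/Abs(sin(u)), sin(u)^2*sin(v)/Abs(sin(u)), sin(2*u)/(2*Abs(sin(u)))), and the second partials r_uu, r_uv, r_vv. Take dot products:
  L(u, v) = r_uu · N̂ = -5*sin(u)/Abs(sin(u)),
  M(u, v) = r_uv · N̂ = 0,
  N(u, v) = r_vv · N̂ = -5*sin(u)^3/Abs(sin(u)).
Evaluating at (u, v) = (5*pi/6, 5*pi/6):
  L = -5, M = 0, N = -5/4.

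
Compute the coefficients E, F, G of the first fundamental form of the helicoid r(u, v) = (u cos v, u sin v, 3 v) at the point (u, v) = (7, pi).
E = 1;  F = 0;  G = 58

Partials: r_u = (cos(v), sin(v), 0), r_v = (-u*sin(v), u*cos(v), 3). As functions of (u, v):
  E = r_u · r_u = 1,
  F = r_u · r_v = 0,
  G = r_v · r_v = u^2 + 9.
Evaluating at (u, v) = (7, pi): E = 1, F = 0, G = 58.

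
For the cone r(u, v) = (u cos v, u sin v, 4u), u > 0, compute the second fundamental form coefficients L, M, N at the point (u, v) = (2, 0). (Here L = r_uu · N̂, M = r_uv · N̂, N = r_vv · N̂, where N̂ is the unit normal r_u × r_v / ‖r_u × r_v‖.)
L = 0;  M = 0;  N = 8*sqrt(17)/17

Compute the unit normal N̂(u, v) = (-4*sqrt(17)*u*cos(v)/(17*Abs(u)), -4*sqrt(17)*u*sin(v)/(17*Abs(u)), sqrt(17)*u/(17*Abs(u))), and the second partials r_uu, r_uv, r_vv. Take dot products:
  L(u, v) = r_uu · N̂ = 0,
  M(u, v) = r_uv · N̂ = 0,
  N(u, v) = r_vv · N̂ = 4*sqrt(17)*u^2/(17*Abs(u)).
Evaluating at (u, v) = (2, 0):
  L = 0, M = 0, N = 8*sqrt(17)/17.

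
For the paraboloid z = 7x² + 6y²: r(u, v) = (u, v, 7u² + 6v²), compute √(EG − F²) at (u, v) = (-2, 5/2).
√(EG − F²)|_{(-2, 5/2)} = sqrt(1685)

E = 196*u^2 + 1, F = 168*u*v, G = 144*v^2 + 1; EG − F² = 196*u^2 + 144*v^2 + 1; √(EG − F²) = sqrt(196*u^2 + 144*v^2 + 1). At the given point: sqrt(1685).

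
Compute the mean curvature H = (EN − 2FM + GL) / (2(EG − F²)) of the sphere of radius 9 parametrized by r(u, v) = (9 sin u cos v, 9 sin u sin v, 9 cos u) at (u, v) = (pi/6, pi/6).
H = -1/9

With E = 81, F = 0, G = 81*sin(u)^2, L = -9*sin(u)/Abs(sin(u)), M = 0, N = -9*sin(u)^3/Abs(sin(u)), assemble
  H = (EN − 2FM + GL) / (2(EG − F²)) = -sin(u)/(9*Abs(sin(u))).
At (u, v) = (pi/6, pi/6): H = -1/9.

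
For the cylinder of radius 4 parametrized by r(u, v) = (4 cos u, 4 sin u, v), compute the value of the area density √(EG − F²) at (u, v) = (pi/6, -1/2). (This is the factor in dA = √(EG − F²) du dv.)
√(EG − F²)|_{(pi/6, -1/2)} = 4

E = 16, F = 0, G = 1, so EG − F² = 16. Taking the positive square root: √(EG − F²) = 4. At (u, v) = (pi/6, -1/2): 4.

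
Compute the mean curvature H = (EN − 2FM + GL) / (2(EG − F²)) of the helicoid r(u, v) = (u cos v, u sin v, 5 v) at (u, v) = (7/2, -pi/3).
H = 0

With E = 1, F = 0, G = u^2 + 25, L = 0, M = -5/sqrt(u^2 + 25), N = 0, assemble
  H = (EN − 2FM + GL) / (2(EG − F²)) = 0.
At (u, v) = (7/2, -pi/3): H = 0.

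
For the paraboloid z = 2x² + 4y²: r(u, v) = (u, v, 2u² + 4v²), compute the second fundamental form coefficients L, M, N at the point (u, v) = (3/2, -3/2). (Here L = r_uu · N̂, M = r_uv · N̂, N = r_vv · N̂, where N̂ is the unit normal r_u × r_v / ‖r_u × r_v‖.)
L = 4*sqrt(181)/181;  M = 0;  N = 8*sqrt(181)/181

Compute the unit normal N̂(u, v) = (-4*u/sqrt(16*u^2 + 64*v^2 + 1), -8*v/sqrt(16*u^2 + 64*v^2 + 1), 1/sqrt(16*u^2 + 64*v^2 + 1)), and the second partials r_uu, r_uv, r_vv. Take dot products:
  L(u, v) = r_uu · N̂ = 4/sqrt(16*u^2 + 64*v^2 + 1),
  M(u, v) = r_uv · N̂ = 0,
  N(u, v) = r_vv · N̂ = 8/sqrt(16*u^2 + 64*v^2 + 1).
Evaluating at (u, v) = (3/2, -3/2):
  L = 4*sqrt(181)/181, M = 0, N = 8*sqrt(181)/181.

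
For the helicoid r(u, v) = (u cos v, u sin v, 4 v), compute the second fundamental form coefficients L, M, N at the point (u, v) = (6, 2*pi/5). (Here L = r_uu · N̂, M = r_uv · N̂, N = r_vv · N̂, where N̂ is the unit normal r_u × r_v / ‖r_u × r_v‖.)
L = 0;  M = -2*sqrt(13)/13;  N = 0

Compute the unit normal N̂(u, v) = (4*sin(v)/sqrt(u^2 + 16), -4*cos(v)/sqrt(u^2 + 16), u/sqrt(u^2 + 16)), and the second partials r_uu, r_uv, r_vv. Take dot products:
  L(u, v) = r_uu · N̂ = 0,
  M(u, v) = r_uv · N̂ = -4/sqrt(u^2 + 16),
  N(u, v) = r_vv · N̂ = 0.
Evaluating at (u, v) = (6, 2*pi/5):
  L = 0, M = -2*sqrt(13)/13, N = 0.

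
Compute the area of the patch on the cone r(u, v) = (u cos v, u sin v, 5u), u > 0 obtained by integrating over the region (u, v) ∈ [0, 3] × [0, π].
Area = 9*sqrt(26)*pi/2

Area = ∫∫ √(EG − F²) du dv with √(EG − F²) = sqrt(26)*Abs(u). Integrating over [0, 3] × [0, π] gives 9*sqrt(26)*pi/2.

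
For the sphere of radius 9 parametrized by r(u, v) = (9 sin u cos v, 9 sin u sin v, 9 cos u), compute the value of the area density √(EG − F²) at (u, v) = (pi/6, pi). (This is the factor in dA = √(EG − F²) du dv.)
√(EG − F²)|_{(pi/6, pi)} = 81/2

E = 81, F = 0, G = 81*sin(u)^2, so EG − F² = 6561*sin(u)^2. Taking the positive square root: √(EG − F²) = 81*Abs(sin(u)). At (u, v) = (pi/6, pi): 81/2.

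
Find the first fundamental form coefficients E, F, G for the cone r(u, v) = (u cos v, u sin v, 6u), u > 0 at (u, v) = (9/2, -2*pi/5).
E = 37;  F = 0;  G = 81/4

Partials: r_u = (cos(v), sin(v), 6), r_v = (-u*sin(v), u*cos(v), 0). As functions of (u, v):
  E = r_u · r_u = 37,
  F = r_u · r_v = 0,
  G = r_v · r_v = u^2.
Evaluating at (u, v) = (9/2, -2*pi/5): E = 37, F = 0, G = 81/4.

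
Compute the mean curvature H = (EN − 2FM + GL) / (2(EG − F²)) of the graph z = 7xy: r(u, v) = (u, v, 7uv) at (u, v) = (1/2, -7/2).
H = 2401*sqrt(2454)/3011058

With E = 49*v^2 + 1, F = 49*u*v, G = 49*u^2 + 1, L = 0, M = 7/sqrt(49*u^2 + 49*v^2 + 1), N = 0, assemble
  H = (EN − 2FM + GL) / (2(EG − F²)) = -343*u*v/(49*u^2 + 49*v^2 + 1)^(3/2).
At (u, v) = (1/2, -7/2): H = 2401*sqrt(2454)/3011058.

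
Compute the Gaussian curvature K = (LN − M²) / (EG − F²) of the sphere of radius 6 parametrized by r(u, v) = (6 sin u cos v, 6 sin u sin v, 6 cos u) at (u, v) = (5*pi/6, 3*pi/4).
K = 1/36

Coefficients of the first fundamental form: E = 36, F = 0, G = 36*sin(u)^2.
Coefficients of the second fundamental form: L = -6*sin(u)/Abs(sin(u)), M = 0, N = -6*sin(u)^3/Abs(sin(u)).
Assemble K = (LN − M²)/(EG − F²) = 1/36. At (u, v) = (5*pi/6, 3*pi/4): K = 1/36.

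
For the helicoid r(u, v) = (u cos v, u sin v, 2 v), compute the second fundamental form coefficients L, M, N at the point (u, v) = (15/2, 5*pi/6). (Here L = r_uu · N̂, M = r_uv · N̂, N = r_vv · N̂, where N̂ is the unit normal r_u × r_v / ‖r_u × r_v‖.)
L = 0;  M = -4*sqrt(241)/241;  N = 0

Compute the unit normal N̂(u, v) = (2*sin(v)/sqrt(u^2 + 4), -2*cos(v)/sqrt(u^2 + 4), u/sqrt(u^2 + 4)), and the second partials r_uu, r_uv, r_vv. Take dot products:
  L(u, v) = r_uu · N̂ = 0,
  M(u, v) = r_uv · N̂ = -2/sqrt(u^2 + 4),
  N(u, v) = r_vv · N̂ = 0.
Evaluating at (u, v) = (15/2, 5*pi/6):
  L = 0, M = -4*sqrt(241)/241, N = 0.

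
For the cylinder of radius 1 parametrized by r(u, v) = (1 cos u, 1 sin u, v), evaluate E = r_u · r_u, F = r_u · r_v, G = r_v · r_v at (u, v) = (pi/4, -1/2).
E = 1;  F = 0;  G = 1

Partials: r_u = (-sin(u), cos(u), 0), r_v = (0, 0, 1). As functions of (u, v):
  E = r_u · r_u = 1,
  F = r_u · r_v = 0,
  G = r_v · r_v = 1.
Evaluating at (u, v) = (pi/4, -1/2): E = 1, F = 0, G = 1.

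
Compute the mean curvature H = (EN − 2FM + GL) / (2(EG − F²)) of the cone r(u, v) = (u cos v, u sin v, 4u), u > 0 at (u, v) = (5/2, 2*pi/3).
H = 4*sqrt(17)/85

With E = 17, F = 0, G = u^2, L = 0, M = 0, N = 4*sqrt(17)*u^2/(17*Abs(u)), assemble
  H = (EN − 2FM + GL) / (2(EG − F²)) = 2*sqrt(17)/(17*Abs(u)).
At (u, v) = (5/2, 2*pi/3): H = 4*sqrt(17)/85.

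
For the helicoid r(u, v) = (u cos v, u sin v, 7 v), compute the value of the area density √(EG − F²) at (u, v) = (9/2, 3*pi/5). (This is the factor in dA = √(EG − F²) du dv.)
√(EG − F²)|_{(9/2, 3*pi/5)} = sqrt(277)/2

E = 1, F = 0, G = u^2 + 49, so EG − F² = u^2 + 49. Taking the positive square root: √(EG − F²) = sqrt(u^2 + 49). At (u, v) = (9/2, 3*pi/5): sqrt(277)/2.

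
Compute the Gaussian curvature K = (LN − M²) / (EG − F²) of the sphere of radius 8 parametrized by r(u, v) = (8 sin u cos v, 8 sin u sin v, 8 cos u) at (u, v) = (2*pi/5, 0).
K = 1/64

Coefficients of the first fundamental form: E = 64, F = 0, G = 64*sin(u)^2.
Coefficients of the second fundamental form: L = -8*sin(u)/Abs(sin(u)), M = 0, N = -8*sin(u)^3/Abs(sin(u)).
Assemble K = (LN − M²)/(EG − F²) = 1/64. At (u, v) = (2*pi/5, 0): K = 1/64.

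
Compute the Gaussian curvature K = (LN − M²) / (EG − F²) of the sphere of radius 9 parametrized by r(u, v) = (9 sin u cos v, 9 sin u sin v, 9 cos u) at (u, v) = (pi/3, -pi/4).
K = 1/81

Coefficients of the first fundamental form: E = 81, F = 0, G = 81*sin(u)^2.
Coefficients of the second fundamental form: L = -9*sin(u)/Abs(sin(u)), M = 0, N = -9*sin(u)^3/Abs(sin(u)).
Assemble K = (LN − M²)/(EG − F²) = 1/81. At (u, v) = (pi/3, -pi/4): K = 1/81.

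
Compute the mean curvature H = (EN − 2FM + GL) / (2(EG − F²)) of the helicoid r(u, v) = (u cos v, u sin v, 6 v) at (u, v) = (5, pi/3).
H = 0

With E = 1, F = 0, G = u^2 + 36, L = 0, M = -6/sqrt(u^2 + 36), N = 0, assemble
  H = (EN − 2FM + GL) / (2(EG − F²)) = 0.
At (u, v) = (5, pi/3): H = 0.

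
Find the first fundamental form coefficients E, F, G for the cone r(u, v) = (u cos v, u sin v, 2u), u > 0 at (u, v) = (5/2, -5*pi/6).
E = 5;  F = 0;  G = 25/4

Partials: r_u = (cos(v), sin(v), 2), r_v = (-u*sin(v), u*cos(v), 0). As functions of (u, v):
  E = r_u · r_u = 5,
  F = r_u · r_v = 0,
  G = r_v · r_v = u^2.
Evaluating at (u, v) = (5/2, -5*pi/6): E = 5, F = 0, G = 25/4.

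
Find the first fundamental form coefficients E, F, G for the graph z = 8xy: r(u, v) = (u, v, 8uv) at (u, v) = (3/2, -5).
E = 1601;  F = -480;  G = 145

Partials: r_u = (1, 0, 8*v), r_v = (0, 1, 8*u). As functions of (u, v):
  E = r_u · r_u = 64*v^2 + 1,
  F = r_u · r_v = 64*u*v,
  G = r_v · r_v = 64*u^2 + 1.
Evaluating at (u, v) = (3/2, -5): E = 1601, F = -480, G = 145.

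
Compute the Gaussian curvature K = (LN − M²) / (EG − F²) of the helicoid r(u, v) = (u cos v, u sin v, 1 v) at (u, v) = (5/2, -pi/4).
K = -16/841

Coefficients of the first fundamental form: E = 1, F = 0, G = u^2 + 1.
Coefficients of the second fundamental form: L = 0, M = -1/sqrt(u^2 + 1), N = 0.
Assemble K = (LN − M²)/(EG − F²) = -1/(u^2 + 1)^2. At (u, v) = (5/2, -pi/4): K = -16/841.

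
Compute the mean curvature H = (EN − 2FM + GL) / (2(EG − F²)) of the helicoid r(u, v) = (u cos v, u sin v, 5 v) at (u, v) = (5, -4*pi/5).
H = 0

With E = 1, F = 0, G = u^2 + 25, L = 0, M = -5/sqrt(u^2 + 25), N = 0, assemble
  H = (EN − 2FM + GL) / (2(EG − F²)) = 0.
At (u, v) = (5, -4*pi/5): H = 0.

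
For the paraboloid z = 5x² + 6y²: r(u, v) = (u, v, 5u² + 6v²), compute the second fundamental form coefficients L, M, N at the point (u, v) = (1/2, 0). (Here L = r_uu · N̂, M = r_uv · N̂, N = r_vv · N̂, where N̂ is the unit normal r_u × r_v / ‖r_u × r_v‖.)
L = 5*sqrt(26)/13;  M = 0;  N = 6*sqrt(26)/13

Compute the unit normal N̂(u, v) = (-10*u/sqrt(100*u^2 + 144*v^2 + 1), -12*v/sqrt(100*u^2 + 144*v^2 + 1), 1/sqrt(100*u^2 + 144*v^2 + 1)), and the second partials r_uu, r_uv, r_vv. Take dot products:
  L(u, v) = r_uu · N̂ = 10/sqrt(100*u^2 + 144*v^2 + 1),
  M(u, v) = r_uv · N̂ = 0,
  N(u, v) = r_vv · N̂ = 12/sqrt(100*u^2 + 144*v^2 + 1).
Evaluating at (u, v) = (1/2, 0):
  L = 5*sqrt(26)/13, M = 0, N = 6*sqrt(26)/13.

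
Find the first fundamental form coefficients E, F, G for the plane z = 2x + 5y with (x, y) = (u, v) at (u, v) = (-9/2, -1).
E = 5;  F = 10;  G = 26

Partials: r_u = (1, 0, 2), r_v = (0, 1, 5). As functions of (u, v):
  E = r_u · r_u = 5,
  F = r_u · r_v = 10,
  G = r_v · r_v = 26.
Evaluating at (u, v) = (-9/2, -1): E = 5, F = 10, G = 26.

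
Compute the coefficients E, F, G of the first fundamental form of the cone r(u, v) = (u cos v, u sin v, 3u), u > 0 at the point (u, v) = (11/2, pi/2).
E = 10;  F = 0;  G = 121/4

Partials: r_u = (cos(v), sin(v), 3), r_v = (-u*sin(v), u*cos(v), 0). As functions of (u, v):
  E = r_u · r_u = 10,
  F = r_u · r_v = 0,
  G = r_v · r_v = u^2.
Evaluating at (u, v) = (11/2, pi/2): E = 10, F = 0, G = 121/4.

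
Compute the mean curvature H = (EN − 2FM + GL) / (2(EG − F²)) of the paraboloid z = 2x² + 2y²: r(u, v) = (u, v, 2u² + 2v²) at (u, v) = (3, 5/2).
H = 492*sqrt(5)/8575

With E = 16*u^2 + 1, F = 16*u*v, G = 16*v^2 + 1, L = 4/sqrt(16*u^2 + 16*v^2 + 1), M = 0, N = 4/sqrt(16*u^2 + 16*v^2 + 1), assemble
  H = (EN − 2FM + GL) / (2(EG − F²)) = 4*(8*u^2 + 8*v^2 + 1)/(16*u^2 + 16*v^2 + 1)^(3/2).
At (u, v) = (3, 5/2): H = 492*sqrt(5)/8575.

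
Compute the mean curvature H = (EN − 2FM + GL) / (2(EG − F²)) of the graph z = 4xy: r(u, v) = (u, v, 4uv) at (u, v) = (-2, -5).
H = -128*sqrt(465)/43245

With E = 16*v^2 + 1, F = 16*u*v, G = 16*u^2 + 1, L = 0, M = 4/sqrt(16*u^2 + 16*v^2 + 1), N = 0, assemble
  H = (EN − 2FM + GL) / (2(EG − F²)) = -64*u*v/(16*u^2 + 16*v^2 + 1)^(3/2).
At (u, v) = (-2, -5): H = -128*sqrt(465)/43245.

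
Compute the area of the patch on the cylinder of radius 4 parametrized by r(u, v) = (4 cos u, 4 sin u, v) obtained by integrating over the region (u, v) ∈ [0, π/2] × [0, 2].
Area = 4*pi

Area = ∫∫ √(EG − F²) du dv with √(EG − F²) = 4. Integrating over [0, π/2] × [0, 2] gives 4*pi.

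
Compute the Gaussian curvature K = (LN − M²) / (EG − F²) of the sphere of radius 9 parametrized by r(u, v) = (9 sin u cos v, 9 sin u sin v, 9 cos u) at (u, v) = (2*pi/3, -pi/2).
K = 1/81

Coefficients of the first fundamental form: E = 81, F = 0, G = 81*sin(u)^2.
Coefficients of the second fundamental form: L = -9*sin(u)/Abs(sin(u)), M = 0, N = -9*sin(u)^3/Abs(sin(u)).
Assemble K = (LN − M²)/(EG − F²) = 1/81. At (u, v) = (2*pi/3, -pi/2): K = 1/81.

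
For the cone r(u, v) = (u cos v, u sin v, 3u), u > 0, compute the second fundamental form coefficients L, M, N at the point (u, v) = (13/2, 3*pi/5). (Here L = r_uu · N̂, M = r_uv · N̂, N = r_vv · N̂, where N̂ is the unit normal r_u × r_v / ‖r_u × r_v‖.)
L = 0;  M = 0;  N = 39*sqrt(10)/20

Compute the unit normal N̂(u, v) = (-3*sqrt(10)*u*cos(v)/(10*Abs(u)), -3*sqrt(10)*u*sin(v)/(10*Abs(u)), sqrt(10)*u/(10*Abs(u))), and the second partials r_uu, r_uv, r_vv. Take dot products:
  L(u, v) = r_uu · N̂ = 0,
  M(u, v) = r_uv · N̂ = 0,
  N(u, v) = r_vv · N̂ = 3*sqrt(10)*u^2/(10*Abs(u)).
Evaluating at (u, v) = (13/2, 3*pi/5):
  L = 0, M = 0, N = 39*sqrt(10)/20.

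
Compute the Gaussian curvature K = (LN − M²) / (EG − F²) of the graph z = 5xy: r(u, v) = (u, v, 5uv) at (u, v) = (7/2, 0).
K = -400/1510441

Coefficients of the first fundamental form: E = 25*v^2 + 1, F = 25*u*v, G = 25*u^2 + 1.
Coefficients of the second fundamental form: L = 0, M = 5/sqrt(25*u^2 + 25*v^2 + 1), N = 0.
Assemble K = (LN − M²)/(EG − F²) = -25/(625*u^4 + 1250*u^2*v^2 + 50*u^2 + 625*v^4 + 50*v^2 + 1). At (u, v) = (7/2, 0): K = -400/1510441.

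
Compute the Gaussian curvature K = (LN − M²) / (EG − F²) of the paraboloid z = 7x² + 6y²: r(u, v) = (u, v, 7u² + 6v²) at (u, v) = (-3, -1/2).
K = 168/3243601

Coefficients of the first fundamental form: E = 196*u^2 + 1, F = 168*u*v, G = 144*v^2 + 1.
Coefficients of the second fundamental form: L = 14/sqrt(196*u^2 + 144*v^2 + 1), M = 0, N = 12/sqrt(196*u^2 + 144*v^2 + 1).
Assemble K = (LN − M²)/(EG − F²) = 168/(38416*u^4 + 56448*u^2*v^2 + 392*u^2 + 20736*v^4 + 288*v^2 + 1). At (u, v) = (-3, -1/2): K = 168/3243601.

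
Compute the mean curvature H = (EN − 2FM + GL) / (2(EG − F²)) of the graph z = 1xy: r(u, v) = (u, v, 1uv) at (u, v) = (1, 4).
H = -sqrt(2)/27

With E = v^2 + 1, F = u*v, G = u^2 + 1, L = 0, M = 1/sqrt(u^2 + v^2 + 1), N = 0, assemble
  H = (EN − 2FM + GL) / (2(EG − F²)) = -u*v/(u^2 + v^2 + 1)^(3/2).
At (u, v) = (1, 4): H = -sqrt(2)/27.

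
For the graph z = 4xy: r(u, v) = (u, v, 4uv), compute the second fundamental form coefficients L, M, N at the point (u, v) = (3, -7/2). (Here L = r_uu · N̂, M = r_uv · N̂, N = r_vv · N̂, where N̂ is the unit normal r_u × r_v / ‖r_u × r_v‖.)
L = 0;  M = 4*sqrt(341)/341;  N = 0

Compute the unit normal N̂(u, v) = (-4*v/sqrt(16*u^2 + 16*v^2 + 1), -4*u/sqrt(16*u^2 + 16*v^2 + 1), 1/sqrt(16*u^2 + 16*v^2 + 1)), and the second partials r_uu, r_uv, r_vv. Take dot products:
  L(u, v) = r_uu · N̂ = 0,
  M(u, v) = r_uv · N̂ = 4/sqrt(16*u^2 + 16*v^2 + 1),
  N(u, v) = r_vv · N̂ = 0.
Evaluating at (u, v) = (3, -7/2):
  L = 0, M = 4*sqrt(341)/341, N = 0.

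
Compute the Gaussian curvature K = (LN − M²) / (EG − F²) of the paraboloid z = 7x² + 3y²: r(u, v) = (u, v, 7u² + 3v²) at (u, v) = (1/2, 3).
K = 21/34969

Coefficients of the first fundamental form: E = 196*u^2 + 1, F = 84*u*v, G = 36*v^2 + 1.
Coefficients of the second fundamental form: L = 14/sqrt(196*u^2 + 36*v^2 + 1), M = 0, N = 6/sqrt(196*u^2 + 36*v^2 + 1).
Assemble K = (LN − M²)/(EG − F²) = 84/(38416*u^4 + 14112*u^2*v^2 + 392*u^2 + 1296*v^4 + 72*v^2 + 1). At (u, v) = (1/2, 3): K = 21/34969.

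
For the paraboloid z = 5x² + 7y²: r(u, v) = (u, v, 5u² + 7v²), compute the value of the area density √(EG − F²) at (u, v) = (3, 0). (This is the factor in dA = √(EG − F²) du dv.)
√(EG − F²)|_{(3, 0)} = sqrt(901)

E = 100*u^2 + 1, F = 140*u*v, G = 196*v^2 + 1, so EG − F² = 100*u^2 + 196*v^2 + 1. Taking the positive square root: √(EG − F²) = sqrt(100*u^2 + 196*v^2 + 1). At (u, v) = (3, 0): sqrt(901).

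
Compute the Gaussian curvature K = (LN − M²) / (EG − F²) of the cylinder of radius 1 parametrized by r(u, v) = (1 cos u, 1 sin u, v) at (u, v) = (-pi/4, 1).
K = 0

Coefficients of the first fundamental form: E = 1, F = 0, G = 1.
Coefficients of the second fundamental form: L = -1, M = 0, N = 0.
Assemble K = (LN − M²)/(EG − F²) = 0. At (u, v) = (-pi/4, 1): K = 0.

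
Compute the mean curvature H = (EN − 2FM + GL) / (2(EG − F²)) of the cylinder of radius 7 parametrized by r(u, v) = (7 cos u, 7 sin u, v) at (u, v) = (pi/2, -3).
H = -1/14

With E = 49, F = 0, G = 1, L = -7, M = 0, N = 0, assemble
  H = (EN − 2FM + GL) / (2(EG − F²)) = -1/14.
At (u, v) = (pi/2, -3): H = -1/14.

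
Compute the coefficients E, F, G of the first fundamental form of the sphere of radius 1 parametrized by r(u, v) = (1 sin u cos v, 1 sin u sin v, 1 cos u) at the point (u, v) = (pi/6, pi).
E = 1;  F = 0;  G = 1/4

Partials: r_u = (cos(u)*cos(v), sin(v)*cos(u), -sin(u)), r_v = (-sin(u)*sin(v), sin(u)*cos(v), 0). As functions of (u, v):
  E = r_u · r_u = 1,
  F = r_u · r_v = 0,
  G = r_v · r_v = sin(u)^2.
Evaluating at (u, v) = (pi/6, pi): E = 1, F = 0, G = 1/4.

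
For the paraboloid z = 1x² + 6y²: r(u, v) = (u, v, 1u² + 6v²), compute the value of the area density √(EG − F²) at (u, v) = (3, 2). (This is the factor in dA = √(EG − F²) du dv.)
√(EG − F²)|_{(3, 2)} = sqrt(613)

E = 4*u^2 + 1, F = 24*u*v, G = 144*v^2 + 1, so EG − F² = 4*u^2 + 144*v^2 + 1. Taking the positive square root: √(EG − F²) = sqrt(4*u^2 + 144*v^2 + 1). At (u, v) = (3, 2): sqrt(613).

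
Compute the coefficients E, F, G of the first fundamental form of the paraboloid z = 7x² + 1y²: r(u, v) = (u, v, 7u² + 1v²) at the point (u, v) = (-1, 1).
E = 197;  F = -28;  G = 5

Partials: r_u = (1, 0, 14*u), r_v = (0, 1, 2*v). As functions of (u, v):
  E = r_u · r_u = 196*u^2 + 1,
  F = r_u · r_v = 28*u*v,
  G = r_v · r_v = 4*v^2 + 1.
Evaluating at (u, v) = (-1, 1): E = 197, F = -28, G = 5.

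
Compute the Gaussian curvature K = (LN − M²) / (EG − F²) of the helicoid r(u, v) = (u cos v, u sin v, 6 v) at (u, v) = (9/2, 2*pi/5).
K = -64/5625

Coefficients of the first fundamental form: E = 1, F = 0, G = u^2 + 36.
Coefficients of the second fundamental form: L = 0, M = -6/sqrt(u^2 + 36), N = 0.
Assemble K = (LN − M²)/(EG − F²) = -36/(u^2 + 36)^2. At (u, v) = (9/2, 2*pi/5): K = -64/5625.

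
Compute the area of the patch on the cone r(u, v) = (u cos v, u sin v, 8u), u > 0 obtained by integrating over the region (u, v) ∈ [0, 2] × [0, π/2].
Area = sqrt(65)*pi

Area = ∫∫ √(EG − F²) du dv with √(EG − F²) = sqrt(65)*Abs(u). Integrating over [0, 2] × [0, π/2] gives sqrt(65)*pi.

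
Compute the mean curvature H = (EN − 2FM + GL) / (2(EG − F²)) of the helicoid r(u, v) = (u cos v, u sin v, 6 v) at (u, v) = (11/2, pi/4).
H = 0

With E = 1, F = 0, G = u^2 + 36, L = 0, M = -6/sqrt(u^2 + 36), N = 0, assemble
  H = (EN − 2FM + GL) / (2(EG − F²)) = 0.
At (u, v) = (11/2, pi/4): H = 0.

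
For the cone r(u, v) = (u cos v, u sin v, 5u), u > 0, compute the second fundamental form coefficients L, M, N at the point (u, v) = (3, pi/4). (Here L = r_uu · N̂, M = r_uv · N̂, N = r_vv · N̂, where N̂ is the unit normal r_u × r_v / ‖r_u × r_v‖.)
L = 0;  M = 0;  N = 15*sqrt(26)/26

Compute the unit normal N̂(u, v) = (-5*sqrt(26)*u*cos(v)/(26*Abs(u)), -5*sqrt(26)*u*sin(v)/(26*Abs(u)), sqrt(26)*u/(26*Abs(u))), and the second partials r_uu, r_uv, r_vv. Take dot products:
  L(u, v) = r_uu · N̂ = 0,
  M(u, v) = r_uv · N̂ = 0,
  N(u, v) = r_vv · N̂ = 5*sqrt(26)*u^2/(26*Abs(u)).
Evaluating at (u, v) = (3, pi/4):
  L = 0, M = 0, N = 15*sqrt(26)/26.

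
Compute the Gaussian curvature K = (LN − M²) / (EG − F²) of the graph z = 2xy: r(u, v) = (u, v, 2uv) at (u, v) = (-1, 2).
K = -4/441

Coefficients of the first fundamental form: E = 4*v^2 + 1, F = 4*u*v, G = 4*u^2 + 1.
Coefficients of the second fundamental form: L = 0, M = 2/sqrt(4*u^2 + 4*v^2 + 1), N = 0.
Assemble K = (LN − M²)/(EG − F²) = -4/(16*u^4 + 32*u^2*v^2 + 8*u^2 + 16*v^4 + 8*v^2 + 1). At (u, v) = (-1, 2): K = -4/441.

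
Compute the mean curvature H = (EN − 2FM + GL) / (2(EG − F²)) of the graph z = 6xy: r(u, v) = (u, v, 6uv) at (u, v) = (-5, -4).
H = -4320*sqrt(1477)/2181529

With E = 36*v^2 + 1, F = 36*u*v, G = 36*u^2 + 1, L = 0, M = 6/sqrt(36*u^2 + 36*v^2 + 1), N = 0, assemble
  H = (EN − 2FM + GL) / (2(EG − F²)) = -216*u*v/(36*u^2 + 36*v^2 + 1)^(3/2).
At (u, v) = (-5, -4): H = -4320*sqrt(1477)/2181529.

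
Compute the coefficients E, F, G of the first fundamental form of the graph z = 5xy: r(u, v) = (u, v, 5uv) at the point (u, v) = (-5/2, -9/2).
E = 2029/4;  F = 1125/4;  G = 629/4

Partials: r_u = (1, 0, 5*v), r_v = (0, 1, 5*u). As functions of (u, v):
  E = r_u · r_u = 25*v^2 + 1,
  F = r_u · r_v = 25*u*v,
  G = r_v · r_v = 25*u^2 + 1.
Evaluating at (u, v) = (-5/2, -9/2): E = 2029/4, F = 1125/4, G = 629/4.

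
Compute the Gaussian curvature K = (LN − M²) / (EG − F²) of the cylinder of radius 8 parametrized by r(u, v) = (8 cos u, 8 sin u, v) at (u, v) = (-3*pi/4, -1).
K = 0

Coefficients of the first fundamental form: E = 64, F = 0, G = 1.
Coefficients of the second fundamental form: L = -8, M = 0, N = 0.
Assemble K = (LN − M²)/(EG − F²) = 0. At (u, v) = (-3*pi/4, -1): K = 0.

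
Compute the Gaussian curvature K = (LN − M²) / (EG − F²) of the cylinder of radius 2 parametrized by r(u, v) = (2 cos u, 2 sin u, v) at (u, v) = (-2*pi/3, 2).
K = 0

Coefficients of the first fundamental form: E = 4, F = 0, G = 1.
Coefficients of the second fundamental form: L = -2, M = 0, N = 0.
Assemble K = (LN − M²)/(EG − F²) = 0. At (u, v) = (-2*pi/3, 2): K = 0.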